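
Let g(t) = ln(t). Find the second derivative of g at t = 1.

From the series, [(t - 1)^2] g = -1/2; multiply by 2! = 2 to get -1.

-1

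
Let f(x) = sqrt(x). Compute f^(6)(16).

From the series, [(x - 16)^6] f = -21/4294967296; multiply by 6! = 720 to get -945/268435456.

-945/268435456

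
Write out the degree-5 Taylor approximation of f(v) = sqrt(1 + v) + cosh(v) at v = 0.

7*v^5/256 + v^4/384 + v^3/16 + 3*v^2/8 + v/2 + 2

Add the two expansions coefficient-wise.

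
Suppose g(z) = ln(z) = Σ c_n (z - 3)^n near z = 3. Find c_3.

1/81

Differentiate repeatedly and evaluate at the center.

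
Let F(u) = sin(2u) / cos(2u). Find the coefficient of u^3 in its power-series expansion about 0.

Invert the denominator's series and multiply.
F(0) = 0
F′(0) = 2
F′′(0) = 0
F′′′(0) = 16
Dividing each by k! gives the coefficients c_0, ..., c_3.

8/3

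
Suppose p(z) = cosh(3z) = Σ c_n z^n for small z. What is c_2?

9/2

p(0) = 1
p′(0) = 0
p′′(0) = 9
Dividing each by k! gives the coefficients c_0, ..., c_2.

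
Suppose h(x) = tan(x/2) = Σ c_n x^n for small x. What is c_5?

Compute the successive derivatives at the expansion point and divide by k!.
So c_5 = h^(5)(0)/5! = 1/240.

1/240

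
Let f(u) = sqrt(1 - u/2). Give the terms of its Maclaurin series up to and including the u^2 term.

[u^0] = 1;  [u^1] = -1/4;  [u^2] = -1/32.

-u^2/32 - u/4 + 1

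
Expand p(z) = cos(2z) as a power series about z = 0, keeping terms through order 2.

1 - 2*z^2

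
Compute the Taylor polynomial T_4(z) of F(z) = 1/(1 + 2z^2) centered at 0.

Use the known series and substitute for the argument.

4*z^4 - 2*z^2 + 1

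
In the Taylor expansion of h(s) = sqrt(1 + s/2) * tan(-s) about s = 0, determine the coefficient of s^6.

Multiply the two series term by term and collect like powers.
h(0) = 0
h′(0) = -1
h′′(0) = -1/2
h′′′(0) = -29/16
h^(4)(0) = -35/16
h^(5)(0) = -3701/256
h^(6)(0) = -13563/512

-1507/40960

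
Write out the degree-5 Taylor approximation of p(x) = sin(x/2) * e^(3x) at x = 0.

Expand each factor separately, then convolve coefficients.
p(0) = 0
p′(0) = 1/2
p′′(0) = 3
p′′′(0) = 107/8
p^(4)(0) = 105/2
p^(5)(0) = 6121/32

6121*x^5/3840 + 35*x^4/16 + 107*x^3/48 + 3*x^2/2 + x/2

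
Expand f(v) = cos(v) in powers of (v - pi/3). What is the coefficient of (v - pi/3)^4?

1/48

[(v - pi/3)^0] = 1/2;  [(v - pi/3)^1] = -sqrt(3)/2;  [(v - pi/3)^2] = -1/4;  [(v - pi/3)^3] = sqrt(3)/12;  [(v - pi/3)^4] = 1/48.
So c_4 = f^(4)(pi/3)/4! = 1/48.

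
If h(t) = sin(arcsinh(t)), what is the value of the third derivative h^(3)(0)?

Plug the Maclaurin series of the inner function into that of the outer and collect terms.
The coefficient of t^3 in the expansion is -1/3, so h′′′(0) = 3! * (-1/3) = -2.

-2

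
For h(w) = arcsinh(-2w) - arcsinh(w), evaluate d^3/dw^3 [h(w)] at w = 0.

9

Add the two expansions coefficient-wise.
The coefficient of w^3 in the expansion is 3/2, so h′′′(0) = 3! * (3/2) = 9.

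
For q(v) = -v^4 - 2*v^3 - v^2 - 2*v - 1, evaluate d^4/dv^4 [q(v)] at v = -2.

Use the known series and substitute for the argument.
From the series, [(v + 2)^4] q = -1; multiply by 4! = 24 to get -24.

-24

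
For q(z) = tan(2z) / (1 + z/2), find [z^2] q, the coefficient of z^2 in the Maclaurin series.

-1

Take the Cauchy product of the two expansions.
q(0) = 0
q′(0) = 2
q′′(0) = -2
Dividing each by k! gives the coefficients c_0, ..., c_2.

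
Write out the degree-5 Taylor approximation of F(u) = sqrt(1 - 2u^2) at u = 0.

Compute the successive derivatives at the expansion point and divide by k!.
[u^0] = 1;  [u^1] = 0;  [u^2] = -1;  [u^3] = 0;  [u^4] = -1/2;  [u^5] = 0.

-u^4/2 - u^2 + 1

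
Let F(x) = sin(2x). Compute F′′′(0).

-8

Differentiate repeatedly and evaluate at the center.
The coefficient of x^3 in the expansion is -4/3, so F′′′(0) = 3! * (-4/3) = -8.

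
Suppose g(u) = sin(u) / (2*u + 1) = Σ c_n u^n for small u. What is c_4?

-23/3

Use 1/(1 - r) = Σ r^k on the denominator, then take the Cauchy product.
g(0) = 0
g′(0) = 1
g′′(0) = -4
g′′′(0) = 23
g^(4)(0) = -184
So c_4 = g^(4)(0)/4! = -23/3.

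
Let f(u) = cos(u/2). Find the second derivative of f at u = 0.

-1/4

The coefficient of u^2 in the expansion is -1/8, so f′′(0) = 2! * (-1/8) = -1/4.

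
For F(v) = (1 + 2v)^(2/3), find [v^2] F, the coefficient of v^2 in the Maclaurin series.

-4/9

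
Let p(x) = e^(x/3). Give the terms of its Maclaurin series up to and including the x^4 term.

[x^0] = 1;  [x^1] = 1/3;  [x^2] = 1/18;  [x^3] = 1/162;  [x^4] = 1/1944.

x^4/1944 + x^3/162 + x^2/18 + x/3 + 1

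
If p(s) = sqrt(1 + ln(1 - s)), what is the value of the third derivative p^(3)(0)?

Compose series: expand the inner function first, then feed it into the outer expansion.
The coefficient of s^3 in the expansion is -17/48, so p′′′(0) = 3! * (-17/48) = -17/8.

-17/8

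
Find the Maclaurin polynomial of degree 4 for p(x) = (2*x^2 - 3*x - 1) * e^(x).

Shift and add copies of the series according to the polynomial's terms.
p(0) = -1
p′(0) = -4
p′′(0) = -3
p′′′(0) = 2
p^(4)(0) = 11
The Taylor polynomial is Σ p^(k)(0)/k! · x^k.

11*x^4/24 + x^3/3 - 3*x^2/2 - 4*x - 1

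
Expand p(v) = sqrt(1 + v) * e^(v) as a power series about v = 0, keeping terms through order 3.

17*v^3/48 + 7*v^2/8 + 3*v/2 + 1

Expand each factor separately, then convolve coefficients.
p(0) = 1
p′(0) = 3/2
p′′(0) = 7/4
p′′′(0) = 17/8
Then c_k = p^(k)(0)/k! gives each Taylor coefficient.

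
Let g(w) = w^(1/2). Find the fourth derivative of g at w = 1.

-15/16

From the series, [(w - 1)^4] g = -5/128; multiply by 4! = 24 to get -15/16.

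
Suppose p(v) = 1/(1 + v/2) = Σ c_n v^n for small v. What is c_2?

1/4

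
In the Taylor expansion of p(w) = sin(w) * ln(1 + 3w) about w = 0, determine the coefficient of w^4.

Multiply the two series term by term and collect like powers.
p(0) = 0
p′(0) = 0
p′′(0) = 6
p′′′(0) = -27
p^(4)(0) = 204
So c_4 = p^(4)(0)/4! = 17/2.

17/2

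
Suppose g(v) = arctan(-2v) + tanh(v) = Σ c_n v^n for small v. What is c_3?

Add the two expansions coefficient-wise.
g(0) = 0
g′(0) = -1
g′′(0) = 0
g′′′(0) = 14

7/3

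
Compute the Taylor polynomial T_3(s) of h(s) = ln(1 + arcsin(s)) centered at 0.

s^3/2 - s^2/2 + s

Substitute the inner expansion into the outer series and collect powers.
[s^0] = 0;  [s^1] = 1;  [s^2] = -1/2;  [s^3] = 1/2.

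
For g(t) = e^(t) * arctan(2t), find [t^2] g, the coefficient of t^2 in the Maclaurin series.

2

Write out both Maclaurin series and multiply, keeping only the needed powers.
g(0) = 0
g′(0) = 2
g′′(0) = 4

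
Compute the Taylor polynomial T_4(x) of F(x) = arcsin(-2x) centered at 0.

[x^0] = 0;  [x^1] = -2;  [x^2] = 0;  [x^3] = -4/3;  [x^4] = 0.

-4*x^3/3 - 2*x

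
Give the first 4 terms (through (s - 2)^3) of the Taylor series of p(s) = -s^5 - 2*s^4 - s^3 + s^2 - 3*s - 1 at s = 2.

-57*(s - 2)^3 - 133*(s - 2)^2 - 155*(s - 2) - 75

Use the known series and substitute for the argument.
p(2) = -75
p′(2) = -155
p′′(2) = -266
p′′′(2) = -342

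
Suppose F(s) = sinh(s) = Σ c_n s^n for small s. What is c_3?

1/6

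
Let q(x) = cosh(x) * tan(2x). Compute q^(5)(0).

Multiply the two series term by term and collect like powers.
The coefficient of x^5 in the expansion is 341/60, so q^(5)(0) = 5! * (341/60) = 682.

682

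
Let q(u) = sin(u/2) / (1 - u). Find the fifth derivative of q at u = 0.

Multiply the two series term by term and collect like powers.
The coefficient of u^5 in the expansion is 1841/3840, so q^(5)(0) = 5! * (1841/3840) = 1841/32.

1841/32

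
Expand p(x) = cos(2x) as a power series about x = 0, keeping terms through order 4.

2*x^4/3 - 2*x^2 + 1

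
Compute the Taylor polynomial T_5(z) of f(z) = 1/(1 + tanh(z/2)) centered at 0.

Plug the Maclaurin series of the inner function into that of the outer and collect terms.

-z^5/240 + z^4/48 - z^3/12 + z^2/4 - z/2 + 1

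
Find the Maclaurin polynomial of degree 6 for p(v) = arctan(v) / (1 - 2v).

446*v^6/15 + 223*v^5/15 + 22*v^4/3 + 11*v^3/3 + 2*v^2 + v

Take the Cauchy product of the two expansions.
p(0) = 0
p′(0) = 1
p′′(0) = 4
p′′′(0) = 22
p^(4)(0) = 176
p^(5)(0) = 1784
p^(6)(0) = 21408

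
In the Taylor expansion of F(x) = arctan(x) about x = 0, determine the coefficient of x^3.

-1/3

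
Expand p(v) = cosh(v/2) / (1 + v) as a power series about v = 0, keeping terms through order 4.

Write out both Maclaurin series and multiply, keeping only the needed powers.
p(0) = 1
p′(0) = -1
p′′(0) = 9/4
p′′′(0) = -27/4
p^(4)(0) = 433/16
Dividing each by k! gives the coefficients c_0, ..., c_4.

433*v^4/384 - 9*v^3/8 + 9*v^2/8 - v + 1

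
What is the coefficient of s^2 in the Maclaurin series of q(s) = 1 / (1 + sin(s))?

Write 1/(1+u) = 1 - u + u^2 - u^3 + ... and substitute the series for u.
q(0) = 1
q′(0) = -1
q′′(0) = 2
So c_2 = q′′(0)/2! = 1.

1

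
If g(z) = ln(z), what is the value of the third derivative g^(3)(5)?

Use the known series and substitute for the argument.
The coefficient of (z - 5)^3 in the expansion is 1/375, so g′′′(5) = 3! * (1/375) = 2/125.

2/125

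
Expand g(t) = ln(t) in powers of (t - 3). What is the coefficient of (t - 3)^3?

1/81

Use the known series and substitute for the argument.
[(t - 3)^0] = ln(3);  [(t - 3)^1] = 1/3;  [(t - 3)^2] = -1/18;  [(t - 3)^3] = 1/81.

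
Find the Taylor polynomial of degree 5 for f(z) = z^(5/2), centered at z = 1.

3*(z - 1)^5/256 - 5*(z - 1)^4/128 + 5*(z - 1)^3/16 + 15*(z - 1)^2/8 + 5*(z - 1)/2 + 1

Compute the successive derivatives at the expansion point and divide by k!.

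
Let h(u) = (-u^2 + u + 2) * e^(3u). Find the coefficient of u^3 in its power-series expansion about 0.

Multiply each power in the prefactor through the base expansion.
h(0) = 2
h′(0) = 7
h′′(0) = 22
h′′′(0) = 63

21/2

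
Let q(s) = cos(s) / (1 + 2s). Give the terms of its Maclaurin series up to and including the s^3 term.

Take the Cauchy product of the two expansions.
[s^0] = 1;  [s^1] = -2;  [s^2] = 7/2;  [s^3] = -7.

-7*s^3 + 7*s^2/2 - 2*s + 1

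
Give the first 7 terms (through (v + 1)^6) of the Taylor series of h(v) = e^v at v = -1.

Differentiate repeatedly and evaluate at the center.
h(-1) = e^(-1)
h′(-1) = e^(-1)
h′′(-1) = e^(-1)
h′′′(-1) = e^(-1)
h^(4)(-1) = e^(-1)
h^(5)(-1) = e^(-1)
h^(6)(-1) = e^(-1)

(v + 1)^6*e^(-1)/720 + (v + 1)^5*e^(-1)/120 + (v + 1)^4*e^(-1)/24 + (v + 1)^3*e^(-1)/6 + (v + 1)^2*e^(-1)/2 + (v + 1)*e^(-1) + e^(-1)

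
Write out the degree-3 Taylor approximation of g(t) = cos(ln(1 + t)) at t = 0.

t^3/2 - t^2/2 + 1

Compose series: expand the inner function first, then feed it into the outer expansion.
[t^0] = 1;  [t^1] = 0;  [t^2] = -1/2;  [t^3] = 1/2.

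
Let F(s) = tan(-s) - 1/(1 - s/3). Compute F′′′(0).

-20/9

Add the two expansions coefficient-wise.
The coefficient of s^3 in the expansion is -10/27, so F′′′(0) = 3! * (-10/27) = -20/9.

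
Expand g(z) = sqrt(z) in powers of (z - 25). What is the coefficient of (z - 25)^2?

g(25) = 5
g′(25) = 1/10
g′′(25) = -1/500
Then c_k = g^(k)(25)/k! gives each Taylor coefficient.

-1/1000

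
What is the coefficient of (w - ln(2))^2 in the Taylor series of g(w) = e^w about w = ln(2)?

1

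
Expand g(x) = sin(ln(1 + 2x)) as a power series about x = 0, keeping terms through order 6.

Plug the Maclaurin series of the inner function into that of the outer and collect terms.

8*x^6 - 8*x^5/3 + 4*x^3/3 - 2*x^2 + 2*x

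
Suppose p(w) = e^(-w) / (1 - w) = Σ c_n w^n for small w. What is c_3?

1/3

Write out both Maclaurin series and multiply, keeping only the needed powers.
p(0) = 1
p′(0) = 0
p′′(0) = 1
p′′′(0) = 2
So c_3 = p′′′(0)/3! = 1/3.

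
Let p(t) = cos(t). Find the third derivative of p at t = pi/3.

The coefficient of (t - pi/3)^3 in the expansion is sqrt(3)/12, so p′′′(pi/3) = 3! * (sqrt(3)/12) = sqrt(3)/2.

sqrt(3)/2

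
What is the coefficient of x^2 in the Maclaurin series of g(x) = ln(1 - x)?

g(0) = 0
g′(0) = -1
g′′(0) = -1
So c_2 = g′′(0)/2! = -1/2.

-1/2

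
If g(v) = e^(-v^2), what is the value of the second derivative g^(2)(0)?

-2

The coefficient of v^2 in the expansion is -1, so g′′(0) = 2! * (-1) = -2.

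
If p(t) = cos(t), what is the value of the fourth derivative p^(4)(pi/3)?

1/2

Use the known series and substitute for the argument.
The coefficient of (t - pi/3)^4 in the expansion is 1/48, so p^(4)(pi/3) = 4! * (1/48) = 1/2.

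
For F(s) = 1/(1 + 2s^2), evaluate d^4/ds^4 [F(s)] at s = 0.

Use the known series and substitute for the argument.
The coefficient of s^4 in the expansion is 4, so F^(4)(0) = 4! * (4) = 96.

96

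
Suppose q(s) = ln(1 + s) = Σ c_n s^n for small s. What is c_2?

-1/2

c_2 = q′′(0)/2! = -1/2.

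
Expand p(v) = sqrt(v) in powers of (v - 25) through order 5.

7*(v - 25)^5/500000000 - (v - 25)^4/2000000 + (v - 25)^3/50000 - (v - 25)^2/1000 + (v - 25)/10 + 5

p(25) = 5
p′(25) = 1/10
p′′(25) = -1/500
p′′′(25) = 3/25000
p^(4)(25) = -3/250000
p^(5)(25) = 21/12500000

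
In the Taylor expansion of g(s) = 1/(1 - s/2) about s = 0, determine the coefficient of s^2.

1/4

g(0) = 1
g′(0) = 1/2
g′′(0) = 1/2
So c_2 = g′′(0)/2! = 1/4.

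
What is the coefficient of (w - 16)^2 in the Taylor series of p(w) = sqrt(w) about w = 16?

-1/512

Compute the successive derivatives at the expansion point and divide by k!.
p(16) = 4
p′(16) = 1/8
p′′(16) = -1/256
So c_2 = p′′(16)/2! = -1/512.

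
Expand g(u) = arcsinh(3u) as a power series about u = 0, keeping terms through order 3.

[u^0] = 0;  [u^1] = 3;  [u^2] = 0;  [u^3] = -9/2.

-9*u^3/2 + 3*u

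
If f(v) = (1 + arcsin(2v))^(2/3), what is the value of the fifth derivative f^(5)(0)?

87616/243

Compose series: expand the inner function first, then feed it into the outer expansion.
The coefficient of v^5 in the expansion is 10952/3645, so f^(5)(0) = 5! * (10952/3645) = 87616/243.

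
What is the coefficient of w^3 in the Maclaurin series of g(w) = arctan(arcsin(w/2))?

-1/48

Plug the Maclaurin series of the inner function into that of the outer and collect terms.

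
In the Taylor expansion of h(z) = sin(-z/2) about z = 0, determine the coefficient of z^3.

1/48

Compute the successive derivatives at the expansion point and divide by k!.
h(0) = 0
h′(0) = -1/2
h′′(0) = 0
h′′′(0) = 1/8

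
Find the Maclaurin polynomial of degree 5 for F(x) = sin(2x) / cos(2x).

64*x^5/15 + 8*x^3/3 + 2*x

Divide the numerator series by the denominator series (power-series long division).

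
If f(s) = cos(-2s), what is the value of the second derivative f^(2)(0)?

The coefficient of s^2 in the expansion is -2, so f′′(0) = 2! * (-2) = -4.

-4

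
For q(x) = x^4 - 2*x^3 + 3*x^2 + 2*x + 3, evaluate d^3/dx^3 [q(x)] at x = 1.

The coefficient of (x - 1)^3 in the expansion is 2, so q′′′(1) = 3! * (2) = 12.

12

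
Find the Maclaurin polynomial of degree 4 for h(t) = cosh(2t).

2*t^4/3 + 2*t^2 + 1

Compute the successive derivatives at the expansion point and divide by k!.
h(0) = 1
h′(0) = 0
h′′(0) = 4
h′′′(0) = 0
h^(4)(0) = 16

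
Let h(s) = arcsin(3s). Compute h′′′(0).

Apply the Taylor formula c_k = f^(k)(a)/k!.
The coefficient of s^3 in the expansion is 9/2, so h′′′(0) = 3! * (9/2) = 27.

27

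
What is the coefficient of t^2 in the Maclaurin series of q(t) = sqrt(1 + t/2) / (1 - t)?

39/32

Write out both Maclaurin series and multiply, keeping only the needed powers.
[t^0] = 1;  [t^1] = 5/4;  [t^2] = 39/32.
So c_2 = q′′(0)/2! = 39/32.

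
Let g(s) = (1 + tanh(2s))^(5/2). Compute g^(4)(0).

-495

Plug the Maclaurin series of the inner function into that of the outer and collect terms.
The coefficient of s^4 in the expansion is -165/8, so g^(4)(0) = 4! * (-165/8) = -495.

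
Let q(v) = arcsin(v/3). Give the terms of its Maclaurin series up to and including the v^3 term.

v^3/162 + v/3

q(0) = 0
q′(0) = 1/3
q′′(0) = 0
q′′′(0) = 1/27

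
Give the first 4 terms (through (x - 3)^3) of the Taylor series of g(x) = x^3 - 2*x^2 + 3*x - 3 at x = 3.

Compute the successive derivatives at the expansion point and divide by k!.
[(x - 3)^0] = 15;  [(x - 3)^1] = 18;  [(x - 3)^2] = 7;  [(x - 3)^3] = 1.

(x - 3)^3 + 7*(x - 3)^2 + 18*(x - 3) + 15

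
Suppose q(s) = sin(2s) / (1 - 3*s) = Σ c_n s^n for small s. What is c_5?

2254/15

Multiply the numerator's expansion by the denominator's geometric series.
q(0) = 0
q′(0) = 2
q′′(0) = 12
q′′′(0) = 100
q^(4)(0) = 1200
q^(5)(0) = 18032
The Taylor polynomial is Σ q^(k)(0)/k! · s^k.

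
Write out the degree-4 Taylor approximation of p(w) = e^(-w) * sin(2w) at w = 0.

w^4 - w^3/3 - 2*w^2 + 2*w

Expand each factor separately, then convolve coefficients.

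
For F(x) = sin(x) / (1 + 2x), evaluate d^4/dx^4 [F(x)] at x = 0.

-184

Expand each factor separately, then convolve coefficients.
The coefficient of x^4 in the expansion is -23/3, so F^(4)(0) = 4! * (-23/3) = -184.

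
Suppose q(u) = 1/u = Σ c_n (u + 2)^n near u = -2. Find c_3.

-1/16

Differentiate repeatedly and evaluate at the center.
q(-2) = -1/2
q′(-2) = -1/4
q′′(-2) = -1/4
q′′′(-2) = -3/8
So c_3 = q′′′(-2)/3! = -1/16.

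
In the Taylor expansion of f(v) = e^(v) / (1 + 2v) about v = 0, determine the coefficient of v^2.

5/2

Write out both Maclaurin series and multiply, keeping only the needed powers.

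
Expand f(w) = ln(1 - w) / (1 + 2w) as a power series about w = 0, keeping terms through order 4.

Multiply the two series term by term and collect like powers.
[w^0] = 0;  [w^1] = -1;  [w^2] = 3/2;  [w^3] = -10/3;  [w^4] = 77/12.

77*w^4/12 - 10*w^3/3 + 3*w^2/2 - w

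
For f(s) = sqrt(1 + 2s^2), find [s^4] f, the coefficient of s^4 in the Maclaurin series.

Compute the successive derivatives at the expansion point and divide by k!.
[s^0] = 1;  [s^1] = 0;  [s^2] = 1;  [s^3] = 0;  [s^4] = -1/2.

-1/2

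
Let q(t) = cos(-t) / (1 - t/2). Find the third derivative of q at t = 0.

Expand each factor separately, then convolve coefficients.
From the series, [t^3] q = -1/8; multiply by 3! = 6 to get -3/4.

-3/4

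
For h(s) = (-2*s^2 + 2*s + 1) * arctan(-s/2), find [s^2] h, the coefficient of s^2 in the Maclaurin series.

-1

Shift and add copies of the series according to the polynomial's terms.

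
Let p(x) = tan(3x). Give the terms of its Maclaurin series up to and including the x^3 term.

9*x^3 + 3*x

Apply the Taylor formula c_k = f^(k)(a)/k!.
p(0) = 0
p′(0) = 3
p′′(0) = 0
p′′′(0) = 54
Dividing each by k! gives the coefficients c_0, ..., c_3.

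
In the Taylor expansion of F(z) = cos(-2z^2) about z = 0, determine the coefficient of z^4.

-2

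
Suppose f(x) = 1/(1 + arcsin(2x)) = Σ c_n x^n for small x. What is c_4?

Compose series: expand the inner function first, then feed it into the outer expansion.
So c_4 = f^(4)(0)/4! = 64/3.

64/3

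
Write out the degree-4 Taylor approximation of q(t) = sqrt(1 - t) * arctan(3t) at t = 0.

69*t^4/16 - 75*t^3/8 - 3*t^2/2 + 3*t

Multiply the two series term by term and collect like powers.
q(0) = 0
q′(0) = 3
q′′(0) = -3
q′′′(0) = -225/4
q^(4)(0) = 207/2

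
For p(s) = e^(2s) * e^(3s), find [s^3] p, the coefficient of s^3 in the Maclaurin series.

125/6

Write out both Maclaurin series and multiply, keeping only the needed powers.
p(0) = 1
p′(0) = 5
p′′(0) = 25
p′′′(0) = 125
So c_3 = p′′′(0)/3! = 125/6.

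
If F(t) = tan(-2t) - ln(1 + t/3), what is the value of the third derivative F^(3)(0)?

-434/27

Combine the two series term by term.
From the series, [t^3] F = -217/81; multiply by 3! = 6 to get -434/27.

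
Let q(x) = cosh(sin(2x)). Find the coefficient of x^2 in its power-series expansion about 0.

Plug the Maclaurin series of the inner function into that of the outer and collect terms.
q(0) = 1
q′(0) = 0
q′′(0) = 4
The Taylor polynomial is Σ q^(k)(0)/k! · x^k.

2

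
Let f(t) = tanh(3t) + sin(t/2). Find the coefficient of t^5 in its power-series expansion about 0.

Add the two expansions coefficient-wise.
[t^0] = 0;  [t^1] = 7/2;  [t^2] = 0;  [t^3] = -433/48;  [t^4] = 0;  [t^5] = 124417/3840.

124417/3840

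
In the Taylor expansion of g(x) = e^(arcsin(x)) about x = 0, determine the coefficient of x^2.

1/2

Compose series: expand the inner function first, then feed it into the outer expansion.
[x^0] = 1;  [x^1] = 1;  [x^2] = 1/2.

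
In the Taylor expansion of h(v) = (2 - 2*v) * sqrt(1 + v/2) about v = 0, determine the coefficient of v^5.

27/4096

Shift and add copies of the series according to the polynomial's terms.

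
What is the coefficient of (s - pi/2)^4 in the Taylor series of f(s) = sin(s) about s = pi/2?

f(pi/2) = 1
f′(pi/2) = 0
f′′(pi/2) = -1
f′′′(pi/2) = 0
f^(4)(pi/2) = 1
So c_4 = f^(4)(pi/2)/4! = 1/24.

1/24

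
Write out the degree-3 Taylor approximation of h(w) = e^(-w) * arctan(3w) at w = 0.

Expand each factor separately, then convolve coefficients.
h(0) = 0
h′(0) = 3
h′′(0) = -6
h′′′(0) = -45
Dividing each by k! gives the coefficients c_0, ..., c_3.

-15*w^3/2 - 3*w^2 + 3*w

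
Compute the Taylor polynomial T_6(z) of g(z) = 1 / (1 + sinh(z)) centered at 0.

Use the geometric series for the reciprocal, then substitute.
[z^0] = 1;  [z^1] = -1;  [z^2] = 1;  [z^3] = -7/6;  [z^4] = 4/3;  [z^5] = -181/120;  [z^6] = 77/45.

77*z^6/45 - 181*z^5/120 + 4*z^4/3 - 7*z^3/6 + z^2 - z + 1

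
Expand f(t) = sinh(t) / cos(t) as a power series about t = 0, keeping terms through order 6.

Invert the denominator's series and multiply.
f(0) = 0
f′(0) = 1
f′′(0) = 0
f′′′(0) = 4
f^(4)(0) = 0
f^(5)(0) = 36
f^(6)(0) = 0
The Taylor polynomial is Σ f^(k)(0)/k! · t^k.

3*t^5/10 + 2*t^3/3 + t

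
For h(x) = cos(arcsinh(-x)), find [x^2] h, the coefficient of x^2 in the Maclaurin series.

-1/2

Let u equal the inner series; expand the outer function in u and truncate.
h(0) = 1
h′(0) = 0
h′′(0) = -1
Then c_k = h^(k)(0)/k! gives each Taylor coefficient.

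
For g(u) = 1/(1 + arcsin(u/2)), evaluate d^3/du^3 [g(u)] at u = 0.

-7/8

Let u equal the inner series; expand the outer function in u and truncate.
The coefficient of u^3 in the expansion is -7/48, so g′′′(0) = 3! * (-7/48) = -7/8.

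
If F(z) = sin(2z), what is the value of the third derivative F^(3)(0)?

-8

Compute the successive derivatives at the expansion point and divide by k!.
The coefficient of z^3 in the expansion is -4/3, so F′′′(0) = 3! * (-4/3) = -8.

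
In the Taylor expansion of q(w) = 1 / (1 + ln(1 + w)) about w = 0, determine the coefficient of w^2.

Expand as Σ (-1)^k u^k with u equal to the inner function's series.
q(0) = 1
q′(0) = -1
q′′(0) = 3
The Taylor polynomial is Σ q^(k)(0)/k! · w^k.

3/2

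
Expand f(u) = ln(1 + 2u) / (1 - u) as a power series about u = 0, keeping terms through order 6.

Multiply the numerator's expansion by the denominator's geometric series.
[u^0] = 0;  [u^1] = 2;  [u^2] = 0;  [u^3] = 8/3;  [u^4] = -4/3;  [u^5] = 76/15;  [u^6] = -28/5.

-28*u^6/5 + 76*u^5/15 - 4*u^4/3 + 8*u^3/3 + 2*u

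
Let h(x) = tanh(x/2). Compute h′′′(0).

The coefficient of x^3 in the expansion is -1/24, so h′′′(0) = 3! * (-1/24) = -1/4.

-1/4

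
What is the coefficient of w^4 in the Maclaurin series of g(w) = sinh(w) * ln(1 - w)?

Expand each factor separately, then convolve coefficients.
g(0) = 0
g′(0) = 0
g′′(0) = -2
g′′′(0) = -3
g^(4)(0) = -12
Then c_k = g^(k)(0)/k! gives each Taylor coefficient.

-1/2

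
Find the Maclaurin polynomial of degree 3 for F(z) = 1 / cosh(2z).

1 - 2*z^2

Invert the denominator's series and multiply.
F(0) = 1
F′(0) = 0
F′′(0) = -4
F′′′(0) = 0
Dividing each by k! gives the coefficients c_0, ..., c_3.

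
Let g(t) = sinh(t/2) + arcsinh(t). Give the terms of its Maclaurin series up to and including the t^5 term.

289*t^5/3840 - 7*t^3/48 + 3*t/2

Combine the two series term by term.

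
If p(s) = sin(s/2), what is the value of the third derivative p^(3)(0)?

-1/8

From the series, [s^3] p = -1/48; multiply by 3! = 6 to get -1/8.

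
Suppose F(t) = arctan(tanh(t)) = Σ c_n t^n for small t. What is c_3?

Plug the Maclaurin series of the inner function into that of the outer and collect terms.
So c_3 = F′′′(0)/3! = -2/3.

-2/3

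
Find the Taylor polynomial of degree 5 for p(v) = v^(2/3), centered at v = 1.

14*(v - 1)^5/729 - 7*(v - 1)^4/243 + 4*(v - 1)^3/81 - (v - 1)^2/9 + 2*(v - 1)/3 + 1

[(v - 1)^0] = 1;  [(v - 1)^1] = 2/3;  [(v - 1)^2] = -1/9;  [(v - 1)^3] = 4/81;  [(v - 1)^4] = -7/243;  [(v - 1)^5] = 14/729.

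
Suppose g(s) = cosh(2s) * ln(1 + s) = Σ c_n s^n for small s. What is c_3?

7/3

Write out both Maclaurin series and multiply, keeping only the needed powers.
g(0) = 0
g′(0) = 1
g′′(0) = -1
g′′′(0) = 14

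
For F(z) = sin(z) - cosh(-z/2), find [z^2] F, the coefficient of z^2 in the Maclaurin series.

Combine the two series term by term.
F(0) = -1
F′(0) = 1
F′′(0) = -1/4
The Taylor polynomial is Σ F^(k)(0)/k! · z^k.

-1/8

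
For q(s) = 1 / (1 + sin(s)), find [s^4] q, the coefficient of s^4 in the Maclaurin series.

2/3

Write 1/(1+u) = 1 - u + u^2 - u^3 + ... and substitute the series for u.
q(0) = 1
q′(0) = -1
q′′(0) = 2
q′′′(0) = -5
q^(4)(0) = 16
So c_4 = q^(4)(0)/4! = 2/3.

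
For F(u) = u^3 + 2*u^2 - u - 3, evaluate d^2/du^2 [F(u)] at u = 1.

10

The coefficient of (u - 1)^2 in the expansion is 5, so F′′(1) = 2! * (5) = 10.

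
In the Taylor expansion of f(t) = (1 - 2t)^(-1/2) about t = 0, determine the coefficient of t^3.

5/2

f(0) = 1
f′(0) = 1
f′′(0) = 3
f′′′(0) = 15
So c_3 = f′′′(0)/3! = 5/2.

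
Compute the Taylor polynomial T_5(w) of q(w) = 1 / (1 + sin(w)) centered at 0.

-61*w^5/120 + 2*w^4/3 - 5*w^3/6 + w^2 - w + 1

Use the geometric series for the reciprocal, then substitute.
q(0) = 1
q′(0) = -1
q′′(0) = 2
q′′′(0) = -5
q^(4)(0) = 16
q^(5)(0) = -61
Dividing each by k! gives the coefficients c_0, ..., c_5.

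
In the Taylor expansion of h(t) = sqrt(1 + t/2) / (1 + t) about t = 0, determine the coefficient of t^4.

1451/2048

Expand each factor separately, then convolve coefficients.
h(0) = 1
h′(0) = -3/4
h′′(0) = 23/16
h′′′(0) = -273/64
h^(4)(0) = 4353/256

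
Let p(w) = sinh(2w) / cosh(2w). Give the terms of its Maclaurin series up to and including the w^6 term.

64*w^5/15 - 8*w^3/3 + 2*w

Invert the denominator's series and multiply.
[w^0] = 0;  [w^1] = 2;  [w^2] = 0;  [w^3] = -8/3;  [w^4] = 0;  [w^5] = 64/15;  [w^6] = 0.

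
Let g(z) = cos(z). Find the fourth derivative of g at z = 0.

The coefficient of z^4 in the expansion is 1/24, so g^(4)(0) = 4! * (1/24) = 1.

1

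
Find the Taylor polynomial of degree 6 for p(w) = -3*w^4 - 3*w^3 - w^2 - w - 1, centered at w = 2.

-3*(w - 2)^4 - 27*(w - 2)^3 - 91*(w - 2)^2 - 137*(w - 2) - 79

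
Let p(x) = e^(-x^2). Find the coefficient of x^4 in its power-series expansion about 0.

1/2

Differentiate repeatedly and evaluate at the center.
p(0) = 1
p′(0) = 0
p′′(0) = -2
p′′′(0) = 0
p^(4)(0) = 12
Dividing each by k! gives the coefficients c_0, ..., c_4.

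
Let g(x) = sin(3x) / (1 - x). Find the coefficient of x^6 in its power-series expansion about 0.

21/40

Write out both Maclaurin series and multiply, keeping only the needed powers.
g(0) = 0
g′(0) = 3
g′′(0) = 6
g′′′(0) = -9
g^(4)(0) = -36
g^(5)(0) = 63
g^(6)(0) = 378
So c_6 = g^(6)(0)/6! = 21/40.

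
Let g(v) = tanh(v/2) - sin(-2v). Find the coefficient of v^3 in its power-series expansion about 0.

Add the two expansions coefficient-wise.
So c_3 = g′′′(0)/3! = -11/8.

-11/8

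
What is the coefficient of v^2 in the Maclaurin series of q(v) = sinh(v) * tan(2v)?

2

Take the Cauchy product of the two expansions.
q(0) = 0
q′(0) = 0
q′′(0) = 4
So c_2 = q′′(0)/2! = 2.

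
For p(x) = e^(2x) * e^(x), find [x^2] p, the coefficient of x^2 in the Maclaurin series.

9/2

Multiply the two series term by term and collect like powers.
So c_2 = p′′(0)/2! = 9/2.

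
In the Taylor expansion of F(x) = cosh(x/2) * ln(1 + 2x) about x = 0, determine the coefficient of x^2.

Expand each factor separately, then convolve coefficients.
[x^0] = 0;  [x^1] = 2;  [x^2] = -2.
So c_2 = F′′(0)/2! = -2.

-2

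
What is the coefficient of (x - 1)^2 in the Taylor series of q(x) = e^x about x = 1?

e/2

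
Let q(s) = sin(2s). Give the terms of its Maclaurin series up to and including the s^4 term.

-4*s^3/3 + 2*s

q(0) = 0
q′(0) = 2
q′′(0) = 0
q′′′(0) = -8
q^(4)(0) = 0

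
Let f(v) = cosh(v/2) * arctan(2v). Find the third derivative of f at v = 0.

Write out both Maclaurin series and multiply, keeping only the needed powers.
The coefficient of v^3 in the expansion is -29/12, so f′′′(0) = 3! * (-29/12) = -29/2.

-29/2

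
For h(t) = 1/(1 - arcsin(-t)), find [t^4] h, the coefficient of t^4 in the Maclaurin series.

4/3

Let u equal the inner series; expand the outer function in u and truncate.
h(0) = 1
h′(0) = -1
h′′(0) = 2
h′′′(0) = -7
h^(4)(0) = 32
So c_4 = h^(4)(0)/4! = 4/3.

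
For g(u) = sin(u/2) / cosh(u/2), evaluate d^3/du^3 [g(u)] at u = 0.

-1/2

Invert the denominator's series and multiply.
The coefficient of u^3 in the expansion is -1/12, so g′′′(0) = 3! * (-1/12) = -1/2.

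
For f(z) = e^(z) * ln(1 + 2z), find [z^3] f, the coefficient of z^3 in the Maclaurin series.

Write out both Maclaurin series and multiply, keeping only the needed powers.
f(0) = 0
f′(0) = 2
f′′(0) = 0
f′′′(0) = 10
So c_3 = f′′′(0)/3! = 5/3.

5/3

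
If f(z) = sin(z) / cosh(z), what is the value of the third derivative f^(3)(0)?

Invert the denominator's series and multiply.
From the series, [z^3] f = -2/3; multiply by 3! = 6 to get -4.

-4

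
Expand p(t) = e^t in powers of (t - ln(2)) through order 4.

p(ln(2)) = 2
p′(ln(2)) = 2
p′′(ln(2)) = 2
p′′′(ln(2)) = 2
p^(4)(ln(2)) = 2

(t - ln(2))^4/12 + (t - ln(2))^3/3 + (t - ln(2))^2 + 2*(t - ln(2)) + 2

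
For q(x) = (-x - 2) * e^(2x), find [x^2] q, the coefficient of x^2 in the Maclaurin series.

Distribute the polynomial across the series and collect like powers.
q(0) = -2
q′(0) = -5
q′′(0) = -12
So c_2 = q′′(0)/2! = -6.

-6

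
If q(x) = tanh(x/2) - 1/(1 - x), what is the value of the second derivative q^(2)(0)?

Add the two expansions coefficient-wise.
From the series, [x^2] q = -1; multiply by 2! = 2 to get -2.

-2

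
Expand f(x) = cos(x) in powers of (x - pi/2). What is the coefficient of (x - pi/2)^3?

1/6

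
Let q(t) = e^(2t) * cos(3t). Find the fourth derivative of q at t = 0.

Write out both Maclaurin series and multiply, keeping only the needed powers.
The coefficient of t^4 in the expansion is -119/24, so q^(4)(0) = 4! * (-119/24) = -119.

-119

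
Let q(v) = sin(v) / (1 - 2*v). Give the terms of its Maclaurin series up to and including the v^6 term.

1841*v^6/60 + 1841*v^5/120 + 23*v^4/3 + 23*v^3/6 + 2*v^2 + v

Use 1/(1 - r) = Σ r^k on the denominator, then take the Cauchy product.
[v^0] = 0;  [v^1] = 1;  [v^2] = 2;  [v^3] = 23/6;  [v^4] = 23/3;  [v^5] = 1841/120;  [v^6] = 1841/60.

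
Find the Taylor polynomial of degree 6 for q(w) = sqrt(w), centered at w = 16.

Use the known series and substitute for the argument.

-21*(w - 16)^6/4294967296 + 7*(w - 16)^5/67108864 - 5*(w - 16)^4/2097152 + (w - 16)^3/16384 - (w - 16)^2/512 + (w - 16)/8 + 4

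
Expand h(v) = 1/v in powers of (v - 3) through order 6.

Differentiate repeatedly and evaluate at the center.
h(3) = 1/3
h′(3) = -1/9
h′′(3) = 2/27
h′′′(3) = -2/27
h^(4)(3) = 8/81
h^(5)(3) = -40/243
h^(6)(3) = 80/243
Dividing each by k! gives the coefficients c_0, ..., c_6.

(v - 3)^6/2187 - (v - 3)^5/729 + (v - 3)^4/243 - (v - 3)^3/81 + (v - 3)^2/27 - (v - 3)/9 + 1/3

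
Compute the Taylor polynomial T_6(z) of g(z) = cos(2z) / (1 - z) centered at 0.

Write out both Maclaurin series and multiply, keeping only the needed powers.

-19*z^6/45 - z^5/3 - z^4/3 - z^3 - z^2 + z + 1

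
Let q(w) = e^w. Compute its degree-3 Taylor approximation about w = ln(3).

(w - ln(3))^3/2 + 3*(w - ln(3))^2/2 + 3*(w - ln(3)) + 3

q(ln(3)) = 3
q′(ln(3)) = 3
q′′(ln(3)) = 3
q′′′(ln(3)) = 3
Dividing each by k! gives the coefficients c_0, ..., c_3.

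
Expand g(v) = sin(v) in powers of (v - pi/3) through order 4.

Use the known series and substitute for the argument.
g(pi/3) = sqrt(3)/2
g′(pi/3) = 1/2
g′′(pi/3) = -sqrt(3)/2
g′′′(pi/3) = -1/2
g^(4)(pi/3) = sqrt(3)/2
Dividing each by k! gives the coefficients c_0, ..., c_4.

sqrt(3)*(v - pi/3)^4/48 - (v - pi/3)^3/12 - sqrt(3)*(v - pi/3)^2/4 + (v - pi/3)/2 + sqrt(3)/2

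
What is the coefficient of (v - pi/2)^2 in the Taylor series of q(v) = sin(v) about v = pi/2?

Use the known series and substitute for the argument.
[(v - pi/2)^0] = 1;  [(v - pi/2)^1] = 0;  [(v - pi/2)^2] = -1/2.

-1/2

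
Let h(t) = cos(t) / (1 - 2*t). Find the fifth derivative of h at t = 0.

3370

Expand 1/(denominator) as a geometric series and multiply by the numerator's series.
The coefficient of t^5 in the expansion is 337/12, so h^(5)(0) = 5! * (337/12) = 3370.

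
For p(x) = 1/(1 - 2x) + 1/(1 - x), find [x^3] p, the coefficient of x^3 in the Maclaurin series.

9

Add the two expansions coefficient-wise.
p(0) = 2
p′(0) = 3
p′′(0) = 10
p′′′(0) = 54
Dividing each by k! gives the coefficients c_0, ..., c_3.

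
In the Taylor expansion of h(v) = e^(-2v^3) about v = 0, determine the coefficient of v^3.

-2

Use the known series and substitute for the argument.
h(0) = 1
h′(0) = 0
h′′(0) = 0
h′′′(0) = -12
The Taylor polynomial is Σ h^(k)(0)/k! · v^k.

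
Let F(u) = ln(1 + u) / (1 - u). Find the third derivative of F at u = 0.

5

Use 1/(1 - r) = Σ r^k on the denominator, then take the Cauchy product.
From the series, [u^3] F = 5/6; multiply by 3! = 6 to get 5.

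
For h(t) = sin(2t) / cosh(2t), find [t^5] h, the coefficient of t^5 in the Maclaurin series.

Divide the numerator series by the denominator series (power-series long division).
h(0) = 0
h′(0) = 2
h′′(0) = 0
h′′′(0) = -32
h^(4)(0) = 0
h^(5)(0) = 1152
Dividing each by k! gives the coefficients c_0, ..., c_5.

48/5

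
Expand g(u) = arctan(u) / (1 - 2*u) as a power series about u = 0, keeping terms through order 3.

Multiply the numerator's expansion by the denominator's geometric series.
[u^0] = 0;  [u^1] = 1;  [u^2] = 2;  [u^3] = 11/3.

11*u^3/3 + 2*u^2 + u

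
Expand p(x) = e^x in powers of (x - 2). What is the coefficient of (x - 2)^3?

p(2) = e^(2)
p′(2) = e^(2)
p′′(2) = e^(2)
p′′′(2) = e^(2)
So c_3 = p′′′(2)/3! = e^(2)/6.

e^(2)/6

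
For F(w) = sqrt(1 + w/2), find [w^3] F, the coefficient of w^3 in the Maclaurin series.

1/128

Compute the successive derivatives at the expansion point and divide by k!.
F(0) = 1
F′(0) = 1/4
F′′(0) = -1/16
F′′′(0) = 3/64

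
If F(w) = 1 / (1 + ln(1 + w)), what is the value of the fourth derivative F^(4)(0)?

88

Expand as Σ (-1)^k u^k with u equal to the inner function's series.
The coefficient of w^4 in the expansion is 11/3, so F^(4)(0) = 4! * (11/3) = 88.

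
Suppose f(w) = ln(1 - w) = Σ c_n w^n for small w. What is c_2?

f(0) = 0
f′(0) = -1
f′′(0) = -1

-1/2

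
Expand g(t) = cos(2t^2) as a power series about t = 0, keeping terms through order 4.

1 - 2*t^4

Differentiate repeatedly and evaluate at the center.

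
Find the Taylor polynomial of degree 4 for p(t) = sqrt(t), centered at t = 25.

p(25) = 5
p′(25) = 1/10
p′′(25) = -1/500
p′′′(25) = 3/25000
p^(4)(25) = -3/250000
Dividing each by k! gives the coefficients c_0, ..., c_4.

-(t - 25)^4/2000000 + (t - 25)^3/50000 - (t - 25)^2/1000 + (t - 25)/10 + 5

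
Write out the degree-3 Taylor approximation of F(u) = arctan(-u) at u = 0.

Compute the successive derivatives at the expansion point and divide by k!.
F(0) = 0
F′(0) = -1
F′′(0) = 0
F′′′(0) = 2
Then c_k = F^(k)(0)/k! gives each Taylor coefficient.

u^3/3 - u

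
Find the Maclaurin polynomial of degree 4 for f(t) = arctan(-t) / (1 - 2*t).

Multiply the numerator's expansion by the denominator's geometric series.
f(0) = 0
f′(0) = -1
f′′(0) = -4
f′′′(0) = -22
f^(4)(0) = -176
The Taylor polynomial is Σ f^(k)(0)/k! · t^k.

-22*t^4/3 - 11*t^3/3 - 2*t^2 - t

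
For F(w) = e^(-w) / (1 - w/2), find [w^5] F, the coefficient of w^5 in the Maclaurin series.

1/480

Expand each factor separately, then convolve coefficients.
So c_5 = F^(5)(0)/5! = 1/480.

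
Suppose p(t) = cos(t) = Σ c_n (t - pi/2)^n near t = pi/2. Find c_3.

Compute the successive derivatives at the expansion point and divide by k!.
p(pi/2) = 0
p′(pi/2) = -1
p′′(pi/2) = 0
p′′′(pi/2) = 1
So c_3 = p′′′(pi/2)/3! = 1/6.

1/6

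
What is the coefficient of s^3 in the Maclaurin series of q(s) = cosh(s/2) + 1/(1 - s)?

1

Add the two expansions coefficient-wise.
q(0) = 2
q′(0) = 1
q′′(0) = 9/4
q′′′(0) = 6
So c_3 = q′′′(0)/3! = 1.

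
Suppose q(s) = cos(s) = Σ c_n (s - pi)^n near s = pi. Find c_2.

Use the known series and substitute for the argument.
q(pi) = -1
q′(pi) = 0
q′′(pi) = 1

1/2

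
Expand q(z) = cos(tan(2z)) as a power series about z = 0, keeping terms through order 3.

Substitute the inner expansion into the outer series and collect powers.
q(0) = 1
q′(0) = 0
q′′(0) = -4
q′′′(0) = 0

1 - 2*z^2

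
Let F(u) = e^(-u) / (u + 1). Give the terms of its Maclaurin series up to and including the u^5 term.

-163*u^5/60 + 65*u^4/24 - 8*u^3/3 + 5*u^2/2 - 2*u + 1

Use 1/(1 - r) = Σ r^k on the denominator, then take the Cauchy product.
F(0) = 1
F′(0) = -2
F′′(0) = 5
F′′′(0) = -16
F^(4)(0) = 65
F^(5)(0) = -326
Then c_k = F^(k)(0)/k! gives each Taylor coefficient.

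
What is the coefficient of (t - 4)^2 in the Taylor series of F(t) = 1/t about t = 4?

1/64

c_2 = F′′(4)/2! = 1/64.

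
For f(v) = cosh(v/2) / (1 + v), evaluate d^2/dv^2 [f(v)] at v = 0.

9/4

Expand each factor separately, then convolve coefficients.
From the series, [v^2] f = 9/8; multiply by 2! = 2 to get 9/4.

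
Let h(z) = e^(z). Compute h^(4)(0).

Compute the successive derivatives at the expansion point and divide by k!.
From the series, [z^4] h = 1/24; multiply by 4! = 24 to get 1.

1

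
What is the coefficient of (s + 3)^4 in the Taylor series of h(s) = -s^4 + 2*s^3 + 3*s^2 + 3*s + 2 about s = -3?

Apply the Taylor formula c_k = f^(k)(a)/k!.
h(-3) = -115
h′(-3) = 147
h′′(-3) = -138
h′′′(-3) = 84
h^(4)(-3) = -24
Then c_k = h^(k)(-3)/k! gives each Taylor coefficient.

-1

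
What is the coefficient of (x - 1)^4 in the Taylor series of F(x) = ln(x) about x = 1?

Compute the successive derivatives at the expansion point and divide by k!.
F(1) = 0
F′(1) = 1
F′′(1) = -1
F′′′(1) = 2
F^(4)(1) = -6
So c_4 = F^(4)(1)/4! = -1/4.

-1/4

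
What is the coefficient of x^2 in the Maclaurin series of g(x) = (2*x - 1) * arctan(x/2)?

1

Distribute the polynomial across the series and collect like powers.
g(0) = 0
g′(0) = -1/2
g′′(0) = 2
So c_2 = g′′(0)/2! = 1.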